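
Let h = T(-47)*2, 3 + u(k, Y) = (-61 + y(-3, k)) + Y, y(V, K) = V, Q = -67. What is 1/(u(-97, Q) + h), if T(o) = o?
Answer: -1/228 ≈ -0.0043860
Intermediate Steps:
u(k, Y) = -67 + Y (u(k, Y) = -3 + ((-61 - 3) + Y) = -3 + (-64 + Y) = -67 + Y)
h = -94 (h = -47*2 = -94)
1/(u(-97, Q) + h) = 1/((-67 - 67) - 94) = 1/(-134 - 94) = 1/(-228) = -1/228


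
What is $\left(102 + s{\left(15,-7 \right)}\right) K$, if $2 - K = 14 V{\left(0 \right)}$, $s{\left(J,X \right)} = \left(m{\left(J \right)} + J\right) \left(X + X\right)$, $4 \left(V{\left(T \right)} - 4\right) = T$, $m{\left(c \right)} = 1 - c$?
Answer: $-4752$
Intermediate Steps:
$V{\left(T \right)} = 4 + \frac{T}{4}$
$s{\left(J,X \right)} = 2 X$ ($s{\left(J,X \right)} = \left(\left(1 - J\right) + J\right) \left(X + X\right) = 1 \cdot 2 X = 2 X$)
$K = -54$ ($K = 2 - 14 \left(4 + \frac{1}{4} \cdot 0\right) = 2 - 14 \left(4 + 0\right) = 2 - 14 \cdot 4 = 2 - 56 = -54$)
$\left(102 + s{\left(15,-7 \right)}\right) K = \left(102 + 2 \left(-7\right)\right) \left(-54\right) = \left(102 - 14\right) \left(-54\right) = 88 \left(-54\right) = -4752$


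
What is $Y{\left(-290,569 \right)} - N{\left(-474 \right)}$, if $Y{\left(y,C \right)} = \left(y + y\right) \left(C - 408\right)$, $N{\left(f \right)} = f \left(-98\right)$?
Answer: $-139832$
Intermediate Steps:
$N{\left(f \right)} = - 98 f$
$Y{\left(y,C \right)} = 2 y \left(-408 + C\right)$
$Y{\left(-290,569 \right)} - N{\left(-474 \right)} = 2 \left(-290\right) \left(-408 + 569\right) - \left(-98\right) \left(-474\right) = 2 \left(-290\right) 161 - 46452 = -93380 - 46452 = -139832$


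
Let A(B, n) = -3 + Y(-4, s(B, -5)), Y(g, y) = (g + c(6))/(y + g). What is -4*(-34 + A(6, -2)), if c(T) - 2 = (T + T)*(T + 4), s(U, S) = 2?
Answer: 384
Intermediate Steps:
c(T) = 2 + 2*T*(4 + T) (c(T) = 2 + (T + T)*(T + 4) = 2 + (2*T)*(4 + T) = 2 + 2*T*(4 + T))
Y(g, y) = (122 + g)/(g + y) (Y(g, y) = (g + (2 + 2*6**2 + 8*6))/(y + g) = (g + (2 + 2*36 + 48))/(g + y) = (g + (2 + 72 + 48))/(g + y) = (g + 122)/(g + y) = (122 + g)/(g + y))
A(B, n) = -62 (A(B, n) = -3 + (122 - 4)/(-4 + 2) = -3 + 118/(-2) = -3 - 1/2*118 = -3 - 59 = -62)
-4*(-34 + A(6, -2)) = -4*(-34 - 62) = -4*(-96) = 384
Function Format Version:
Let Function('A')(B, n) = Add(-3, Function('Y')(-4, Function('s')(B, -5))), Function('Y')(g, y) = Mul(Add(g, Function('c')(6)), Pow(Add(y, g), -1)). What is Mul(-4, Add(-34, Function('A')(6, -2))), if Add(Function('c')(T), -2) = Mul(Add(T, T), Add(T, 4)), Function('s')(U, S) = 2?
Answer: 384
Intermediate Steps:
Function('c')(T) = Add(2, Mul(2, T, Add(4, T))) (Function('c')(T) = Add(2, Mul(Add(T, T), Add(T, 4))) = Add(2, Mul(Mul(2, T), Add(4, T))) = Add(2, Mul(2, T, Add(4, T))))
Function('Y')(g, y) = Mul(Pow(Add(g, y), -1), Add(122, g)) (Function('Y')(g, y) = Mul(Add(g, Add(2, Mul(2, Pow(6, 2)), Mul(8, 6))), Pow(Add(y, g), -1)) = Mul(Add(g, Add(2, Mul(2, 36), 48)), Pow(Add(g, y), -1)) = Mul(Add(g, Add(2, 72, 48)), Pow(Add(g, y), -1)) = Mul(Add(g, 122), Pow(Add(g, y), -1)) = Mul(Add(122, g), Pow(Add(g, y), -1)) = Mul(Pow(Add(g, y), -1), Add(122, g)))
Function('A')(B, n) = -62 (Function('A')(B, n) = Add(-3, Mul(Pow(Add(-4, 2), -1), Add(122, -4))) = Add(-3, Mul(Pow(-2, -1), 118)) = Add(-3, Mul(Rational(-1, 2), 118)) = Add(-3, -59) = -62)
Mul(-4, Add(-34, Function('A')(6, -2))) = Mul(-4, Add(-34, -62)) = Mul(-4, -96) = 384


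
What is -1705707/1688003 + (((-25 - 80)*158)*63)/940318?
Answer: -1684078545168/793629802477 ≈ -2.1220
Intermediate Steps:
-1705707/1688003 + (((-25 - 80)*158)*63)/940318 = -1705707*1/1688003 + (-105*158*63)*(1/940318) = -1705707/1688003 - 16590*63*(1/940318) = -1705707/1688003 - 1045170*1/940318 = -1705707/1688003 - 522585/470159 = -1684078545168/793629802477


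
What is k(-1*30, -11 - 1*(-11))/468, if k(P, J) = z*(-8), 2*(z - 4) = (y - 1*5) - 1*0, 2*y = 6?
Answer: -2/39 ≈ -0.051282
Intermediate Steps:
y = 3 (y = (½)*6 = 3)
z = 3 (z = 4 + ((3 - 1*5) - 1*0)/2 = 4 + ((3 - 5) + 0)/2 = 4 + (-2 + 0)/2 = 4 + (½)*(-2) = 4 - 1 = 3)
k(P, J) = -24 (k(P, J) = 3*(-8) = -24)
k(-1*30, -11 - 1*(-11))/468 = -24/468 = -24*1/468 = -2/39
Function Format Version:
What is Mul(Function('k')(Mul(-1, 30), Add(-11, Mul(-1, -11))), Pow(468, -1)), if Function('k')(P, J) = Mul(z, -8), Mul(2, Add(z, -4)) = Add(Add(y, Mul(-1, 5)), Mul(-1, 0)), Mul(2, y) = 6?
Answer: Rational(-2, 39) ≈ -0.051282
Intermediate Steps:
y = 3 (y = Mul(Rational(1, 2), 6) = 3)
z = 3 (z = Add(4, Mul(Rational(1, 2), Add(Add(3, Mul(-1, 5)), Mul(-1, 0)))) = Add(4, Mul(Rational(1, 2), Add(Add(3, -5), 0))) = Add(4, Mul(Rational(1, 2), Add(-2, 0))) = Add(4, Mul(Rational(1, 2), -2)) = Add(4, -1) = 3)
Function('k')(P, J) = -24 (Function('k')(P, J) = Mul(3, -8) = -24)
Mul(Function('k')(Mul(-1, 30), Add(-11, Mul(-1, -11))), Pow(468, -1)) = Mul(-24, Pow(468, -1)) = Mul(-24, Rational(1, 468)) = Rational(-2, 39)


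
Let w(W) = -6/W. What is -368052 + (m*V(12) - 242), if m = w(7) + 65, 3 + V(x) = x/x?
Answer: -2578956/7 ≈ -3.6842e+5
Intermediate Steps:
V(x) = -2 (V(x) = -3 + x/x = -3 + 1 = -2)
m = 449/7 (m = -6/7 + 65 = 449/7 ≈ 64.143)
-368052 + (m*V(12) - 242) = -368052 + ((449/7)*(-2) - 242) = -368052 + (-898/7 - 242) = -368052 - 2592/7 = -2578956/7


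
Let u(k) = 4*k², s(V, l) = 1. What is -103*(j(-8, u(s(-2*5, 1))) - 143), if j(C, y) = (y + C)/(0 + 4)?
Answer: 14832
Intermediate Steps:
j(C, y) = C/4 + y/4 (j(C, y) = (C + y)/4 = (C + y)*(¼) = C/4 + y/4)
-103*(j(-8, u(s(-2*5, 1))) - 143) = -103*(((¼)*(-8) + (4*1²)/4) - 143) = -103*((-2 + (4*1)/4) - 143) = -103*((-2 + (¼)*4) - 143) = -103*((-2 + 1) - 143) = -103*(-1 - 143) = -103*(-144) = 14832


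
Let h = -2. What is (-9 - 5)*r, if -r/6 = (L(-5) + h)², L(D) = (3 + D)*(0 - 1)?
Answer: 0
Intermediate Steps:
L(D) = -3 - D (L(D) = (3 + D)*(-1) = -3 - D)
r = 0 (r = -6*((-3 - 1*(-5)) - 2)² = -6*((-3 + 5) - 2)² = -6*(2 - 2)² = -6*0² = -6*0 = 0)
(-9 - 5)*r = (-9 - 5)*0 = -14*0 = 0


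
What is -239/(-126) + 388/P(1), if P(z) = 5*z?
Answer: 50083/630 ≈ 79.497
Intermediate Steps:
-239/(-126) + 388/P(1) = -239/(-126) + 388/((5*1)) = -239*(-1/126) + 388/5 = 239/126 + 388*(1/5) = 239/126 + 388/5 = 50083/630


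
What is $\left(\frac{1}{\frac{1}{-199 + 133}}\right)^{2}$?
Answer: $4356$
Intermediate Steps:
$\left(\frac{1}{\frac{1}{-199 + 133}}\right)^{2} = \left(\frac{1}{\frac{1}{-66}}\right)^{2} = \left(\frac{1}{- \frac{1}{66}}\right)^{2} = \left(-66\right)^{2} = 4356$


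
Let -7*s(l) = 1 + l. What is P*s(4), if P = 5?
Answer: -25/7 ≈ -3.5714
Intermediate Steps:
s(l) = -⅐ - l/7 (s(l) = -(1 + l)/7 = -⅐ - l/7)
P*s(4) = 5*(-⅐ - ⅐*4) = 5*(-⅐ - 4/7) = 5*(-5/7) = -25/7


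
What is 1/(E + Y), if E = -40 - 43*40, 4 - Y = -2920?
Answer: 1/1164 ≈ 0.00085911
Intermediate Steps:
Y = 2924 (Y = 4 - 1*(-2920) = 4 + 2920 = 2924)
E = -1760 (E = -40 - 1720 = -1760)
1/(E + Y) = 1/(-1760 + 2924) = 1/1164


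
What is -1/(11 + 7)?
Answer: -1/18 ≈ -0.055556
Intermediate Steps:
-1/(11 + 7) = -1/18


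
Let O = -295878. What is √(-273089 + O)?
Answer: I*√568967 ≈ 754.3*I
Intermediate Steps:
√(-273089 + O) = √(-273089 - 295878) = √(-568967) = I*√568967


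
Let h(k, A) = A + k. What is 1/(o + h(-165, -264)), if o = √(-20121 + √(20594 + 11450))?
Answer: -1/(429 - I*√(20121 - 2*√8011)) ≈ -0.0021031 - 0.00069229*I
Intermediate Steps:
o = √(-20121 + 2*√8011) (o = √(-20121 + √32044) = √(-20121 + 2*√8011) ≈ 141.22*I)
1/(o + h(-165, -264)) = 1/(√(-20121 + 2*√8011) + (-264 - 165)) = 1/(√(-20121 + 2*√8011) - 429) = 1/(-429 + √(-20121 + 2*√8011))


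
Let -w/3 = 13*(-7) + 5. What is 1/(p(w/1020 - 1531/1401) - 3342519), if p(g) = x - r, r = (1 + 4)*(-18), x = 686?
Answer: -1/3341743 ≈ -2.9925e-7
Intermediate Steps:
w = 258 (w = -3*(13*(-7) + 5) = -3*(-91 + 5) = -3*(-86) = 258)
r = -90 (r = 5*(-18) = -90)
p(g) = 776 (p(g) = 686 - 1*(-90) = 686 + 90 = 776)
1/(p(w/1020 - 1531/1401) - 3342519) = 1/(776 - 3342519) = 1/(-3341743) = -1/3341743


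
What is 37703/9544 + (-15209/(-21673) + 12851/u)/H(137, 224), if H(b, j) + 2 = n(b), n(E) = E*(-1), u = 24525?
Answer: 2779381899087313/705136633630200 ≈ 3.9416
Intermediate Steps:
n(E) = -E
H(b, j) = -2 - b
37703/9544 + (-15209/(-21673) + 12851/u)/H(137, 224) = 37703/9544 + (-15209/(-21673) + 12851/24525)/(-2 - 1*137) = 37703*(1/9544) + (-15209*(-1/21673) + 12851*(1/24525))/(-2 - 137) = 37703/9544 + (15209/21673 + 12851/24525)/(-139) = 37703/9544 + (651520448/531530325)*(-1/139) = 37703/9544 - 651520448/73882715175 = 2779381899087313/705136633630200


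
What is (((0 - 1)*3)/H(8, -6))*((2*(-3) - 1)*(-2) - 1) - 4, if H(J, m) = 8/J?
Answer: -43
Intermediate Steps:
(((0 - 1)*3)/H(8, -6))*((2*(-3) - 1)*(-2) - 1) - 4 = (((0 - 1)*3)/((8/8)))*((2*(-3) - 1)*(-2) - 1) - 4 = ((-1*3)/((8*(⅛))))*((-6 - 1)*(-2) - 1) - 4 = (-3/1)*(-7*(-2) - 1) - 4 = (-3*1)*(14 - 1) - 4 = -3*13 - 4 = -39 - 4 = -43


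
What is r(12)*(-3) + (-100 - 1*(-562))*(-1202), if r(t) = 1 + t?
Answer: -555363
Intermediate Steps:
r(12)*(-3) + (-100 - 1*(-562))*(-1202) = (1 + 12)*(-3) + (-100 - 1*(-562))*(-1202) = 13*(-3) + (-100 + 562)*(-1202) = -39 + 462*(-1202) = -39 - 555324 = -555363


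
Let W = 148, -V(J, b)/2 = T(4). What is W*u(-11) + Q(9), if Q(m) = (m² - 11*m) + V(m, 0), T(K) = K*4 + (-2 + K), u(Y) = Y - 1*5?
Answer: -2422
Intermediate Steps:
u(Y) = -5 + Y (u(Y) = Y - 5 = -5 + Y)
T(K) = -2 + 5*K (T(K) = 4*K + (-2 + K) = -2 + 5*K)
V(J, b) = -36 (V(J, b) = -2*(-2 + 5*4) = -2*(-2 + 20) = -2*18 = -36)
Q(m) = -36 + m² - 11*m (Q(m) = (m² - 11*m) - 36 = -36 + m² - 11*m)
W*u(-11) + Q(9) = 148*(-5 - 11) + (-36 + 9² - 11*9) = 148*(-16) + (-36 + 81 - 99) = -2368 - 54 = -2422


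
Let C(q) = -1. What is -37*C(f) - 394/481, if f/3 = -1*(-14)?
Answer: 17403/481 ≈ 36.181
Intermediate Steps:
f = 42 (f = 3*(-1*(-14)) = 3*14 = 42)
-37*C(f) - 394/481 = -37*(-1) - 394/481 = 37 - 394*1/481 = 37 - 394/481 = 17403/481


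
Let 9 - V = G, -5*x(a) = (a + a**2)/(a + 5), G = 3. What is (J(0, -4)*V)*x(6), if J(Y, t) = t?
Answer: 1008/55 ≈ 18.327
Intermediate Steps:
x(a) = -(a + a**2)/(5*(5 + a)) (x(a) = -(a + a**2)/(5*(a + 5)) = -(a + a**2)/(5*(5 + a)))
V = 6 (V = 9 - 1*3 = 9 - 3 = 6)
(J(0, -4)*V)*x(6) = (-4*6)*(-1*6*(1 + 6)/(25 + 5*6)) = -(-24)*6*7/(25 + 30) = -(-24)*6*7/55 = -24*(-42/55) = 1008/55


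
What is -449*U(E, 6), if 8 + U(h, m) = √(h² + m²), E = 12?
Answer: 3592 - 2694*√5 ≈ -2432.0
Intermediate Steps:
U(h, m) = -8 + √(h² + m²)
-449*U(E, 6) = -449*(-8 + √(12² + 6²)) = -449*(-8 + √(144 + 36)) = -449*(-8 + √180) = -449*(-8 + 6*√5) = 3592 - 2694*√5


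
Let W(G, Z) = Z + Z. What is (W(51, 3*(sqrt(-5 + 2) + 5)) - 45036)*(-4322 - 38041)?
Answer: 1906589178 - 254178*I*sqrt(3) ≈ 1.9066e+9 - 4.4025e+5*I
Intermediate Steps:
W(G, Z) = 2*Z
(W(51, 3*(sqrt(-5 + 2) + 5)) - 45036)*(-4322 - 38041) = (2*(3*(sqrt(-5 + 2) + 5)) - 45036)*(-4322 - 38041) = (2*(3*(sqrt(-3) + 5)) - 45036)*(-42363) = (2*(3*(I*sqrt(3) + 5)) - 45036)*(-42363) = (2*(3*(5 + I*sqrt(3))) - 45036)*(-42363) = (2*(15 + 3*I*sqrt(3)) - 45036)*(-42363) = ((30 + 6*I*sqrt(3)) - 45036)*(-42363) = (-45006 + 6*I*sqrt(3))*(-42363) = 1906589178 - 254178*I*sqrt(3)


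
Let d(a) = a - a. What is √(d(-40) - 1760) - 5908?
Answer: -5908 + 4*I*√110 ≈ -5908.0 + 41.952*I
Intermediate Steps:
d(a) = 0
√(d(-40) - 1760) - 5908 = √(0 - 1760) - 5908 = √(-1760) - 5908 = 4*I*√110 - 5908 = -5908 + 4*I*√110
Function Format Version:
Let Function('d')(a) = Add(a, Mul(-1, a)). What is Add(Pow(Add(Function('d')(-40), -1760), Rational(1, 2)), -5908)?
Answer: Add(-5908, Mul(4, I, Pow(110, Rational(1, 2)))) ≈ Add(-5908.0, Mul(41.952, I))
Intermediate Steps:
Function('d')(a) = 0
Add(Pow(Add(Function('d')(-40), -1760), Rational(1, 2)), -5908) = Add(Pow(Add(0, -1760), Rational(1, 2)), -5908) = Add(Pow(-1760, Rational(1, 2)), -5908) = Add(Mul(4, I, Pow(110, Rational(1, 2))), -5908) = Add(-5908, Mul(4, I, Pow(110, Rational(1, 2))))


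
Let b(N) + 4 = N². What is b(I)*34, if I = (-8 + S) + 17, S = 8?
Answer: 9690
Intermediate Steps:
I = 17 (I = (-8 + 8) + 17 = 0 + 17 = 17)
b(N) = -4 + N²
b(I)*34 = (-4 + 17²)*34 = (-4 + 289)*34 = 285*34 = 9690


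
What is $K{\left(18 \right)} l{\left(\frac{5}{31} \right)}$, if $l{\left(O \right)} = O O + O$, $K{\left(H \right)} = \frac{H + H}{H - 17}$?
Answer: $\frac{6480}{961} \approx 6.743$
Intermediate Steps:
$K{\left(H \right)} = \frac{2 H}{-17 + H}$
$l{\left(O \right)} = O + O^{2}$ ($l{\left(O \right)} = O^{2} + O = O + O^{2}$)
$K{\left(18 \right)} l{\left(\frac{5}{31} \right)} = 2 \cdot 18 \frac{1}{-17 + 18} \cdot \frac{5}{31} \left(1 + \frac{5}{31}\right) = 2 \cdot 18 \cdot 1^{-1} \cdot 5 \cdot \frac{1}{31} \left(1 + 5 \cdot \frac{1}{31}\right) = 2 \cdot 18 \cdot 1 \frac{5 \left(1 + \frac{5}{31}\right)}{31} = 36 \cdot \frac{5}{31} \cdot \frac{36}{31} = 36 \cdot \frac{180}{961} = \frac{6480}{961}$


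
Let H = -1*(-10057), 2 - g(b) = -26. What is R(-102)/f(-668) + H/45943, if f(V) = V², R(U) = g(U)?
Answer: 1122240293/5125217308 ≈ 0.21896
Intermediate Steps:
g(b) = 28 (g(b) = 2 - 1*(-26) = 2 + 26 = 28)
H = 10057
R(U) = 28
R(-102)/f(-668) + H/45943 = 28/((-668)²) + 10057/45943 = 28/446224 + 10057*(1/45943) = 28*(1/446224) + 10057/45943 = 7/111556 + 10057/45943 = 1122240293/5125217308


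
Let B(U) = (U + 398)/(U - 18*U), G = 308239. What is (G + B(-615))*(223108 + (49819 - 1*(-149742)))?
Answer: 33222180585152/255 ≈ 1.3028e+11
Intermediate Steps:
B(U) = -(398 + U)/(17*U) (B(U) = (398 + U)/((-17*U)) = (398 + U)*(-1/(17*U)) = -(398 + U)/(17*U))
(G + B(-615))*(223108 + (49819 - 1*(-149742))) = (308239 + (1/17)*(-398 - 1*(-615))/(-615))*(223108 + (49819 - 1*(-149742))) = (308239 + (1/17)*(-1/615)*(-398 + 615))*(223108 + (49819 + 149742)) = (308239 + (1/17)*(-1/615)*217)*(223108 + 199561) = (308239 - 217/10455)*422669 = (3222638528/10455)*422669 = 33222180585152/255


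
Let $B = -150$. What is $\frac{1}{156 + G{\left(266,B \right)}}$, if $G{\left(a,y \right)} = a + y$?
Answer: $\frac{1}{272} \approx 0.0036765$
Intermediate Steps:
$\frac{1}{156 + G{\left(266,B \right)}} = \frac{1}{156 + \left(266 - 150\right)} = \frac{1}{156 + 116} = \frac{1}{272}$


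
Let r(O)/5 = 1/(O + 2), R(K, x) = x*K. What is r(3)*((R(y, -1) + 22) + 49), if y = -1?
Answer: 72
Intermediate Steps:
R(K, x) = K*x
r(O) = 5/(2 + O) (r(O) = 5/(O + 2) = 5/(2 + O))
r(3)*((R(y, -1) + 22) + 49) = (5/(2 + 3))*((-1*(-1) + 22) + 49) = (5/5)*((1 + 22) + 49) = (5*(1/5))*(23 + 49) = 1*72 = 72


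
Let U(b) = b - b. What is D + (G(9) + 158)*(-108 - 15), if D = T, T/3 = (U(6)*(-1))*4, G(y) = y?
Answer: -20541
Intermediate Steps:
U(b) = 0
T = 0 (T = 3*((0*(-1))*4) = 3*(0*4) = 3*0 = 0)
D = 0
D + (G(9) + 158)*(-108 - 15) = 0 + (9 + 158)*(-108 - 15) = 0 + 167*(-123) = 0 - 20541 = -20541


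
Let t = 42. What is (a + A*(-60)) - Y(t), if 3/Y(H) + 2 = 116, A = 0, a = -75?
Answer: -2851/38 ≈ -75.026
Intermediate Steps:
Y(H) = 1/38 (Y(H) = 3/(-2 + 116) = 3/114 = 3*(1/114) = 1/38)
(a + A*(-60)) - Y(t) = (-75 + 0*(-60)) - 1*1/38 = (-75 + 0) - 1/38 = -75 - 1/38 = -2851/38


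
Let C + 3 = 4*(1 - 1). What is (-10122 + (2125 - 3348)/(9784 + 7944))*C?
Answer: 538332117/17728 ≈ 30366.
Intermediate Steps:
C = -3 (C = -3 + 4*(1 - 1) = -3 + 4*0 = -3 + 0 = -3)
(-10122 + (2125 - 3348)/(9784 + 7944))*C = (-10122 + (2125 - 3348)/(9784 + 7944))*(-3) = (-10122 - 1223/17728)*(-3) = -179444039/17728*(-3) = 538332117/17728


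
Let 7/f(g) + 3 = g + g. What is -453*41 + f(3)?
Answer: -55712/3 ≈ -18571.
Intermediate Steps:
f(g) = 7/(-3 + 2*g) (f(g) = 7/(-3 + (g + g)) = 7/(-3 + 2*g))
-453*41 + f(3) = -453*41 + 7/(-3 + 2*3) = -18573 + 7/(-3 + 6) = -18573 + 7/3 = -55712/3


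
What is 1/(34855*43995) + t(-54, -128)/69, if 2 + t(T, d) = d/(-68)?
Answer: -1022296759/599577278475 ≈ -0.0017050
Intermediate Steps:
t(T, d) = -2 - d/68 (t(T, d) = -2 + d/(-68) = -2 + d*(-1/68) = -2 - d/68)
1/(34855*43995) + t(-54, -128)/69 = 1/(34855*43995) + (-2 - 1/68*(-128))/69 = (1/34855)*(1/43995) + (-2 + 32/17)*(1/69) = 1/1533445725 - 2/17*1/69 = 1/1533445725 - 2/1173 = -1022296759/599577278475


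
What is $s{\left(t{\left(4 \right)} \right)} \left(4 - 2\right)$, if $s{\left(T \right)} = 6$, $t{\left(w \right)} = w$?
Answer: $12$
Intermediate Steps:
$s{\left(t{\left(4 \right)} \right)} \left(4 - 2\right) = 6 \left(4 - 2\right) = 6 \cdot 2 = 12$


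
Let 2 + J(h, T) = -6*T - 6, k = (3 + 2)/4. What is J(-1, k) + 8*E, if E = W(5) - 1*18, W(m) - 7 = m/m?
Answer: -191/2 ≈ -95.500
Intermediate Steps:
W(m) = 8 (W(m) = 7 + m/m = 7 + 1 = 8)
k = 5/4 (k = 5*(¼) = 5/4 ≈ 1.2500)
J(h, T) = -8 - 6*T (J(h, T) = -2 + (-6*T - 6) = -2 + (-6 - 6*T) = -8 - 6*T)
E = -10 (E = 8 - 1*18 = 8 - 18 = -10)
J(-1, k) + 8*E = (-8 - 6*5/4) + 8*(-10) = (-8 - 15/2) - 80 = -31/2 - 80 = -191/2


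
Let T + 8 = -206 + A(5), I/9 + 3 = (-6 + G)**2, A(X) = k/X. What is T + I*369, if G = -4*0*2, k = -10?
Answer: 109377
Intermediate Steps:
A(X) = -10/X
G = 0 (G = 0*2 = 0)
I = 297 (I = -27 + 9*(-6 + 0)**2 = -27 + 9*(-6)**2 = -27 + 9*36 = -27 + 324 = 297)
T = -216 (T = -8 + (-206 - 10/5) = -8 + (-206 - 10*1/5) = -8 + (-206 - 2) = -8 - 208 = -216)
T + I*369 = -216 + 297*369 = -216 + 109593 = 109377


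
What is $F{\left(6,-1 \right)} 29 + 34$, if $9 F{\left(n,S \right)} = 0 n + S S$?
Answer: $\frac{335}{9} \approx 37.222$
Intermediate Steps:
$F{\left(n,S \right)} = \frac{S^{2}}{9}$ ($F{\left(n,S \right)} = \frac{0 n + S S}{9} = \frac{0 + S^{2}}{9} = \frac{S^{2}}{9}$)
$F{\left(6,-1 \right)} 29 + 34 = \frac{\left(-1\right)^{2}}{9} \cdot 29 + 34 = \frac{1}{9} \cdot 1 \cdot 29 + 34 = \frac{1}{9} \cdot 29 + 34 = \frac{29}{9} + 34 = \frac{335}{9}$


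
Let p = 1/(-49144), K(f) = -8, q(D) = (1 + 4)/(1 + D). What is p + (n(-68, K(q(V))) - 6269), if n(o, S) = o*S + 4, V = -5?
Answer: -281152825/49144 ≈ -5721.0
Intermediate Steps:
q(D) = 5/(1 + D)
n(o, S) = 4 + S*o (n(o, S) = S*o + 4 = 4 + S*o)
p = -1/49144 ≈ -2.0348e-5
p + (n(-68, K(q(V))) - 6269) = -1/49144 + ((4 - 8*(-68)) - 6269) = -1/49144 + ((4 + 544) - 6269) = -1/49144 + (548 - 6269) = -1/49144 - 5721 = -281152825/49144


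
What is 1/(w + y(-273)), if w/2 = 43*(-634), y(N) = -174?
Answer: -1/54698 ≈ -1.8282e-5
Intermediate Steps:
w = -54524 (w = 2*(43*(-634)) = 2*(-27262) = -54524)
1/(w + y(-273)) = 1/(-54524 - 174) = 1/(-54698) = -1/54698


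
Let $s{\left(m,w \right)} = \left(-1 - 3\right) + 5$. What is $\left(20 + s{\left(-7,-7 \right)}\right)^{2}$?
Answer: $441$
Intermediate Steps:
$s{\left(m,w \right)} = 1$ ($s{\left(m,w \right)} = -4 + 5 = 1$)
$\left(20 + s{\left(-7,-7 \right)}\right)^{2} = \left(20 + 1\right)^{2} = 21^{2} = 441$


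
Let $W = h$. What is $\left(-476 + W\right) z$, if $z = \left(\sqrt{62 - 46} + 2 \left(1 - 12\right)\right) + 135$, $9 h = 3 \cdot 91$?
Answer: $-52143$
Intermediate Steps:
$h = \frac{91}{3}$ ($h = \frac{3 \cdot 91}{9} = \frac{1}{9} \cdot 273 = \frac{91}{3} \approx 30.333$)
$W = \frac{91}{3} \approx 30.333$
$z = 117$ ($z = \left(\sqrt{16} + 2 \left(-11\right)\right) + 135 = \left(4 - 22\right) + 135 = -18 + 135 = 117$)
$\left(-476 + W\right) z = \left(-476 + \frac{91}{3}\right) 117 = \left(- \frac{1337}{3}\right) 117 = -52143$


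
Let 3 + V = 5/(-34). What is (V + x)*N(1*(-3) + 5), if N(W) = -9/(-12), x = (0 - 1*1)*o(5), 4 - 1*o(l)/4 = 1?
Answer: -1545/136 ≈ -11.360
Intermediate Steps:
o(l) = 12 (o(l) = 16 - 4*1 = 16 - 4 = 12)
x = -12 (x = (0 - 1*1)*12 = (0 - 1)*12 = -1*12 = -12)
V = -107/34 (V = -3 + 5/(-34) = -3 + 5*(-1/34) = -3 - 5/34 = -107/34 ≈ -3.1471)
N(W) = ¾ (N(W) = -9*(-1/12) = ¾)
(V + x)*N(1*(-3) + 5) = (-107/34 - 12)*(¾) = -515/34*¾ = -1545/136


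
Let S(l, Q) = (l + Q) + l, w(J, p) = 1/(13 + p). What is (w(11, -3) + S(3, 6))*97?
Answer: 11737/10 ≈ 1173.7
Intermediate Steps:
S(l, Q) = Q + 2*l (S(l, Q) = (Q + l) + l = Q + 2*l)
(w(11, -3) + S(3, 6))*97 = (1/(13 - 3) + (6 + 2*3))*97 = (1/10 + (6 + 6))*97 = (⅒ + 12)*97 = (121/10)*97 = 11737/10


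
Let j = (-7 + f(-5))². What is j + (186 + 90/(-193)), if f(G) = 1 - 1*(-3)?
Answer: 37545/193 ≈ 194.53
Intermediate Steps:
f(G) = 4 (f(G) = 1 + 3 = 4)
j = 9 (j = (-7 + 4)² = (-3)² = 9)
j + (186 + 90/(-193)) = 9 + (186 + 90/(-193)) = 9 + (186 + 90*(-1/193)) = 9 + (186 - 90/193) = 9 + 35808/193 = 37545/193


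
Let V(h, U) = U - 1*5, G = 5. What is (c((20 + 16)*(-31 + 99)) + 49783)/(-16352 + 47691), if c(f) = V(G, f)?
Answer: 52226/31339 ≈ 1.6665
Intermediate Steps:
V(h, U) = -5 + U (V(h, U) = U - 5 = -5 + U)
c(f) = -5 + f
(c((20 + 16)*(-31 + 99)) + 49783)/(-16352 + 47691) = ((-5 + (20 + 16)*(-31 + 99)) + 49783)/(-16352 + 47691) = ((-5 + 36*68) + 49783)/31339 = ((-5 + 2448) + 49783)*(1/31339) = (2443 + 49783)*(1/31339) = 52226*(1/31339) = 52226/31339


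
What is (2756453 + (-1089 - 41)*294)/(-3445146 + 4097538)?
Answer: 2424233/652392 ≈ 3.7159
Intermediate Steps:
(2756453 + (-1089 - 41)*294)/(-3445146 + 4097538) = (2756453 - 1130*294)/652392 = (2756453 - 332220)*(1/652392) = 2424233*(1/652392) = 2424233/652392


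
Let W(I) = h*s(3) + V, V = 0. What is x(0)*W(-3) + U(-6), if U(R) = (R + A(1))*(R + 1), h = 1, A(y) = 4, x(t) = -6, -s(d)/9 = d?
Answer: 172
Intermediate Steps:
s(d) = -9*d
U(R) = (1 + R)*(4 + R) (U(R) = (R + 4)*(R + 1) = (4 + R)*(1 + R) = (1 + R)*(4 + R))
W(I) = -27 (W(I) = 1*(-9*3) + 0 = 1*(-27) + 0 = -27 + 0 = -27)
x(0)*W(-3) + U(-6) = -6*(-27) + (4 + (-6)² + 5*(-6)) = 162 + (4 + 36 - 30) = 162 + 10 = 172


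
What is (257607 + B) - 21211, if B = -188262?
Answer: 48134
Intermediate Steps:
(257607 + B) - 21211 = (257607 - 188262) - 21211 = 69345 - 21211 = 48134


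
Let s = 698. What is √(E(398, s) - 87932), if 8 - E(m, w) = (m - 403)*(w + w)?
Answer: 4*I*√5059 ≈ 284.51*I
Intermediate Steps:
E(m, w) = 8 - 2*w*(-403 + m) (E(m, w) = 8 - (m - 403)*(w + w) = 8 - (-403 + m)*2*w = 8 - 2*w*(-403 + m))
√(E(398, s) - 87932) = √((8 + 806*698 - 2*398*698) - 87932) = √((8 + 562588 - 555608) - 87932) = √(6988 - 87932) = √(-80944) = 4*I*√5059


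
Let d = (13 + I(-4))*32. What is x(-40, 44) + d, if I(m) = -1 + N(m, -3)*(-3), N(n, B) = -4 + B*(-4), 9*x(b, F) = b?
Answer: -3496/9 ≈ -388.44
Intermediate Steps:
x(b, F) = b/9
N(n, B) = -4 - 4*B
I(m) = -25 (I(m) = -1 + (-4 - 4*(-3))*(-3) = -1 + (-4 + 12)*(-3) = -1 + 8*(-3) = -1 - 24 = -25)
d = -384 (d = (13 - 25)*32 = -12*32 = -384)
x(-40, 44) + d = (⅑)*(-40) - 384 = -40/9 - 384 = -3496/9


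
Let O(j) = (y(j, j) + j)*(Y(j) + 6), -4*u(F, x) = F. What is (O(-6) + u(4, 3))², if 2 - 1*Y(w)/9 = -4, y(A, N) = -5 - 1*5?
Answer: 923521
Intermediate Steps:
y(A, N) = -10 (y(A, N) = -5 - 5 = -10)
Y(w) = 54 (Y(w) = 18 - 9*(-4) = 18 + 36 = 54)
u(F, x) = -F/4
O(j) = -600 + 60*j (O(j) = (-10 + j)*(54 + 6) = (-10 + j)*60 = -600 + 60*j)
(O(-6) + u(4, 3))² = ((-600 + 60*(-6)) - ¼*4)² = ((-600 - 360) - 1)² = (-960 - 1)² = (-961)² = 923521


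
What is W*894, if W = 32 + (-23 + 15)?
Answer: 21456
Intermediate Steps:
W = 24 (W = 32 - 8 = 24)
W*894 = 24*894 = 21456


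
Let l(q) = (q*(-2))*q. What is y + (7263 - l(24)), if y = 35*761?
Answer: 35050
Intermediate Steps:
l(q) = -2*q² (l(q) = (-2*q)*q = -2*q²)
y = 26635
y + (7263 - l(24)) = 26635 + (7263 - (-2)*24²) = 26635 + (7263 - (-2)*576) = 26635 + (7263 - 1*(-1152)) = 26635 + (7263 + 1152) = 26635 + 8415 = 35050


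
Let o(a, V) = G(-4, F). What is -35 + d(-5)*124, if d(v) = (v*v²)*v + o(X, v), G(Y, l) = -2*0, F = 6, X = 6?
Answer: 77465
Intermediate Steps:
G(Y, l) = 0
o(a, V) = 0
d(v) = v⁴ (d(v) = (v*v²)*v + 0 = v³*v + 0 = v⁴ + 0 = v⁴)
-35 + d(-5)*124 = -35 + (-5)⁴*124 = -35 + 625*124 = -35 + 77500 = 77465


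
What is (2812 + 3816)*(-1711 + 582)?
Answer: -7483012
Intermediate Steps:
(2812 + 3816)*(-1711 + 582) = 6628*(-1129) = -7483012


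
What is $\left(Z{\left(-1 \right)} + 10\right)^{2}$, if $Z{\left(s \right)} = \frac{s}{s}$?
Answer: $121$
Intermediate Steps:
$Z{\left(s \right)} = 1$
$\left(Z{\left(-1 \right)} + 10\right)^{2} = \left(1 + 10\right)^{2} = 11^{2} = 121$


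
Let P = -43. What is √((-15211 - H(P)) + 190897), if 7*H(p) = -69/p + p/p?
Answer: √324842726/43 ≈ 419.15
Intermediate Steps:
H(p) = ⅐ - 69/(7*p) (H(p) = (-69/p + p/p)/7 = (-69/p + 1)/7 = (1 - 69/p)/7 = ⅐ - 69/(7*p))
√((-15211 - H(P)) + 190897) = √((-15211 - (-69 - 43)/(7*(-43))) + 190897) = √((-15211 - (-1)*(-112)/(7*43)) + 190897) = √((-15211 - 1*16/43) + 190897) = √((-15211 - 16/43) + 190897) = √(-654089/43 + 190897) = √(7554482/43) = √324842726/43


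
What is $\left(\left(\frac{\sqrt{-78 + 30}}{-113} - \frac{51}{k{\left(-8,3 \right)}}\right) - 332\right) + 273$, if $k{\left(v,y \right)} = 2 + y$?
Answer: $- \frac{346}{5} - \frac{4 i \sqrt{3}}{113} \approx -69.2 - 0.061312 i$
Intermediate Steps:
$\left(\left(\frac{\sqrt{-78 + 30}}{-113} - \frac{51}{k{\left(-8,3 \right)}}\right) - 332\right) + 273 = \left(\left(\frac{\sqrt{-78 + 30}}{-113} - \frac{51}{2 + 3}\right) - 332\right) + 273 = \left(\left(\sqrt{-48} \left(- \frac{1}{113}\right) - \frac{51}{5}\right) - 332\right) + 273 = \left(\left(4 i \sqrt{3} \left(- \frac{1}{113}\right) - \frac{51}{5}\right) - 332\right) + 273 = \left(\left(- \frac{4 i \sqrt{3}}{113} - \frac{51}{5}\right) - 332\right) + 273 = \left(\left(- \frac{51}{5} - \frac{4 i \sqrt{3}}{113}\right) - 332\right) + 273 = \left(- \frac{1711}{5} - \frac{4 i \sqrt{3}}{113}\right) + 273 = - \frac{346}{5} - \frac{4 i \sqrt{3}}{113}$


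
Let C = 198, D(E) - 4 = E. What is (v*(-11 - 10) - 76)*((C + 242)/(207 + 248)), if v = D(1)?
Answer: -15928/91 ≈ -175.03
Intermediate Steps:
D(E) = 4 + E
v = 5 (v = 4 + 1 = 5)
(v*(-11 - 10) - 76)*((C + 242)/(207 + 248)) = (5*(-11 - 10) - 76)*((198 + 242)/(207 + 248)) = (5*(-21) - 76)*(440/455) = (-105 - 76)*(440*(1/455)) = -181*88/91 = -15928/91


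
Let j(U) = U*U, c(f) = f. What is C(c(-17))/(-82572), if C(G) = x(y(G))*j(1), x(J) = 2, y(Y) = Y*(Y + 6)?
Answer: -1/41286 ≈ -2.4221e-5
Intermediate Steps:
y(Y) = Y*(6 + Y)
j(U) = U²
C(G) = 2 (C(G) = 2*1² = 2*1 = 2)
C(c(-17))/(-82572) = 2/(-82572) = 2*(-1/82572) = -1/41286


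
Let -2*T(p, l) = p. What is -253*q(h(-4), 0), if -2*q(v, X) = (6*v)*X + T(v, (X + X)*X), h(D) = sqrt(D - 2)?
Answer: -253*I*sqrt(6)/4 ≈ -154.93*I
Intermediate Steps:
h(D) = sqrt(-2 + D)
T(p, l) = -p/2
q(v, X) = v/4 - 3*X*v (q(v, X) = -((6*v)*X - v/2)/2 = -(6*X*v - v/2)/2 = -(-v/2 + 6*X*v)/2 = v/4 - 3*X*v)
-253*q(h(-4), 0) = -253*sqrt(-2 - 4)*(1 - 12*0)/4 = -253*sqrt(-6)*(1 + 0)/4 = -253*I*sqrt(6)/4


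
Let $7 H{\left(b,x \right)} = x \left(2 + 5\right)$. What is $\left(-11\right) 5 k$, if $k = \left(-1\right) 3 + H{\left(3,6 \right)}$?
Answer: $-165$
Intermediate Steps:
$H{\left(b,x \right)} = x$ ($H{\left(b,x \right)} = \frac{x \left(2 + 5\right)}{7} = \frac{x 7}{7} = \frac{7 x}{7} = x$)
$k = 3$ ($k = \left(-1\right) 3 + 6 = -3 + 6 = 3$)
$\left(-11\right) 5 k = \left(-11\right) 5 \cdot 3 = \left(-55\right) 3 = -165$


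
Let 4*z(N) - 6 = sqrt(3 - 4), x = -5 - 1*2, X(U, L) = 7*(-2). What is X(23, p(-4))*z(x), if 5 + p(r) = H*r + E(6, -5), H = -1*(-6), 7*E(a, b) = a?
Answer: -21 - 7*I/2 ≈ -21.0 - 3.5*I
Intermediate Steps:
E(a, b) = a/7
H = 6
p(r) = -29/7 + 6*r (p(r) = -5 + (6*r + (1/7)*6) = -5 + (6*r + 6/7) = -5 + (6/7 + 6*r) = -29/7 + 6*r)
X(U, L) = -14
x = -7 (x = -5 - 2 = -7)
z(N) = 3/2 + I/4 (z(N) = 3/2 + sqrt(3 - 4)/4 = 3/2 + sqrt(-1)/4 = 3/2 + I/4)
X(23, p(-4))*z(x) = -14*(3/2 + I/4) = -21 - 7*I/2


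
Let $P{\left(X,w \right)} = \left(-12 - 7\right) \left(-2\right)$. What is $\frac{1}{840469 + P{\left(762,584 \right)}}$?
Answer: $\frac{1}{840507} \approx 1.1898 \cdot 10^{-6}$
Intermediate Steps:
$P{\left(X,w \right)} = 38$ ($P{\left(X,w \right)} = \left(-19\right) \left(-2\right) = 38$)
$\frac{1}{840469 + P{\left(762,584 \right)}} = \frac{1}{840469 + 38} = \frac{1}{840507}$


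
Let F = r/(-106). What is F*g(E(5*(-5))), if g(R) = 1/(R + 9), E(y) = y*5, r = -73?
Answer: -73/12296 ≈ -0.0059369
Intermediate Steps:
F = 73/106 (F = -73/(-106) = -73*(-1/106) = 73/106 ≈ 0.68868)
E(y) = 5*y
g(R) = 1/(9 + R)
F*g(E(5*(-5))) = 73/(106*(9 + 5*(5*(-5)))) = 73/(106*(9 + 5*(-25))) = 73/(106*(9 - 125)) = (73/106)/(-116) = (73/106)*(-1/116) = -73/12296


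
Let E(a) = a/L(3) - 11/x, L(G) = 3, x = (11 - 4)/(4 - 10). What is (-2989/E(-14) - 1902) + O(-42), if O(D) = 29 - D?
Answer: -245869/100 ≈ -2458.7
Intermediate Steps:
x = -7/6 (x = 7/(-6) = 7*(-⅙) = -7/6 ≈ -1.1667)
E(a) = 66/7 + a/3 (E(a) = a/3 - 11/(-7/6) = a*(⅓) - 11*(-6/7) = a/3 + 66/7 = 66/7 + a/3)
(-2989/E(-14) - 1902) + O(-42) = (-2989/(66/7 + (⅓)*(-14)) - 1902) + (29 - 1*(-42)) = (-2989/(66/7 - 14/3) - 1902) + (29 + 42) = (-2989/100/21 - 1902) + 71 = (-2989*21/100 - 1902) + 71 = (-62769/100 - 1902) + 71 = -252969/100 + 71 = -245869/100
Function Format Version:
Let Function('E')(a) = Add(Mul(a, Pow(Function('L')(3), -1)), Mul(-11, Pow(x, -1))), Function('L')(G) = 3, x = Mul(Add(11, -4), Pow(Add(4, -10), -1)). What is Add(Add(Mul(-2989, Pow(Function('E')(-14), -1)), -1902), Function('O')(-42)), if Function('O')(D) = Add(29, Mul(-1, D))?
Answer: Rational(-245869, 100) ≈ -2458.7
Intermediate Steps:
x = Rational(-7, 6) (x = Mul(7, Pow(-6, -1)) = Mul(7, Rational(-1, 6)) = Rational(-7, 6) ≈ -1.1667)
Function('E')(a) = Add(Rational(66, 7), Mul(Rational(1, 3), a)) (Function('E')(a) = Add(Mul(a, Pow(3, -1)), Mul(-11, Pow(Rational(-7, 6), -1))) = Add(Mul(a, Rational(1, 3)), Mul(-11, Rational(-6, 7))) = Add(Mul(Rational(1, 3), a), Rational(66, 7)) = Add(Rational(66, 7), Mul(Rational(1, 3), a)))
Add(Add(Mul(-2989, Pow(Function('E')(-14), -1)), -1902), Function('O')(-42)) = Add(Add(Mul(-2989, Pow(Add(Rational(66, 7), Mul(Rational(1, 3), -14)), -1)), -1902), Add(29, Mul(-1, -42))) = Add(Add(Mul(-2989, Pow(Add(Rational(66, 7), Rational(-14, 3)), -1)), -1902), Add(29, 42)) = Add(Add(Mul(-2989, Pow(Rational(100, 21), -1)), -1902), 71) = Add(Add(Mul(-2989, Rational(21, 100)), -1902), 71) = Add(Add(Rational(-62769, 100), -1902), 71) = Add(Rational(-252969, 100), 71) = Rational(-245869, 100)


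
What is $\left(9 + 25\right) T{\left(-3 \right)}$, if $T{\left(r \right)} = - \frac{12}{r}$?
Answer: $136$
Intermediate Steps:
$\left(9 + 25\right) T{\left(-3 \right)} = \left(9 + 25\right) \left(- \frac{12}{-3}\right) = 34 \left(\left(-12\right) \left(- \frac{1}{3}\right)\right) = 34 \cdot 4 = 136$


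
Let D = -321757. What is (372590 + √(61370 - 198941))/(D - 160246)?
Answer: -372590/482003 - I*√137571/482003 ≈ -0.773 - 0.00076951*I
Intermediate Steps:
(372590 + √(61370 - 198941))/(D - 160246) = (372590 + √(61370 - 198941))/(-321757 - 160246) = (372590 + √(-137571))/(-482003) = (372590 + I*√137571)*(-1/482003) = -372590/482003 - I*√137571/482003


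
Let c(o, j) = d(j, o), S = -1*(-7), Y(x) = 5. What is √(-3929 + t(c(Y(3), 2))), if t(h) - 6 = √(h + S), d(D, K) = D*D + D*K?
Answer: √(-3923 + √21) ≈ 62.597*I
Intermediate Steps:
S = 7
d(D, K) = D² + D*K
c(o, j) = j*(j + o)
t(h) = 6 + √(7 + h) (t(h) = 6 + √(h + 7) = 6 + √(7 + h))
√(-3929 + t(c(Y(3), 2))) = √(-3929 + (6 + √(7 + 2*(2 + 5)))) = √(-3929 + (6 + √(7 + 2*7))) = √(-3929 + (6 + √(7 + 14))) = √(-3929 + (6 + √21)) = √(-3923 + √21)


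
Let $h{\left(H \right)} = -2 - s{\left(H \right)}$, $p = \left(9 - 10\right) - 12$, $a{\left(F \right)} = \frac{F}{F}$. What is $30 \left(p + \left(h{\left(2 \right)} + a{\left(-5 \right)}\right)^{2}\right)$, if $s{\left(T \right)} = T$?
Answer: $-120$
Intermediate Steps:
$a{\left(F \right)} = 1$
$p = -13$ ($p = -1 - 12 = -13$)
$h{\left(H \right)} = -2 - H$
$30 \left(p + \left(h{\left(2 \right)} + a{\left(-5 \right)}\right)^{2}\right) = 30 \left(-13 + \left(\left(-2 - 2\right) + 1\right)^{2}\right) = 30 \left(-13 + \left(-4 + 1\right)^{2}\right) = 30 \left(-13 + \left(-3\right)^{2}\right) = 30 \left(-13 + 9\right) = 30 \left(-4\right) = -120$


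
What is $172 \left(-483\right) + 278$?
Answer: $-82798$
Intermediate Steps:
$172 \left(-483\right) + 278 = -83076 + 278 = -82798$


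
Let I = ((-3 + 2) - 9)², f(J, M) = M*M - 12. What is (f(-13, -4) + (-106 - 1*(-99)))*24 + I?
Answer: 28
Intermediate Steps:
f(J, M) = -12 + M² (f(J, M) = M² - 12 = -12 + M²)
I = 100 (I = (-1 - 9)² = (-10)² = 100)
(f(-13, -4) + (-106 - 1*(-99)))*24 + I = ((-12 + (-4)²) + (-106 - 1*(-99)))*24 + 100 = ((-12 + 16) + (-106 + 99))*24 + 100 = (4 - 7)*24 + 100 = -3*24 + 100 = -72 + 100 = 28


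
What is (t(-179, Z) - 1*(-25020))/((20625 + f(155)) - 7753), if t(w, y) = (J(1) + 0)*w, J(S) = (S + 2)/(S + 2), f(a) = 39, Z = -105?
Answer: 24841/12911 ≈ 1.9240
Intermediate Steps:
J(S) = 1 (J(S) = (2 + S)/(2 + S) = 1)
t(w, y) = w (t(w, y) = (1 + 0)*w = 1*w = w)
(t(-179, Z) - 1*(-25020))/((20625 + f(155)) - 7753) = (-179 - 1*(-25020))/((20625 + 39) - 7753) = (-179 + 25020)/(20664 - 7753) = 24841/12911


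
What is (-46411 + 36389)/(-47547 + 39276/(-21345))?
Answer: 71306530/338309997 ≈ 0.21077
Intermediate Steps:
(-46411 + 36389)/(-47547 + 39276/(-21345)) = -10022/(-47547 + 39276*(-1/21345)) = -10022/(-47547 - 13092/7115) = -10022/(-338309997/7115) = -10022*(-7115/338309997) = 71306530/338309997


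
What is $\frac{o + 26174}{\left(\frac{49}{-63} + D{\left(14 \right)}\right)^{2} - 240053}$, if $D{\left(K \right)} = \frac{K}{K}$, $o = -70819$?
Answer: $\frac{3616245}{19444289} \approx 0.18598$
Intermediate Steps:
$D{\left(K \right)} = 1$
$\frac{o + 26174}{\left(\frac{49}{-63} + D{\left(14 \right)}\right)^{2} - 240053} = \frac{-70819 + 26174}{\left(\frac{49}{-63} + 1\right)^{2} - 240053} = - \frac{44645}{\left(49 \left(- \frac{1}{63}\right) + 1\right)^{2} - 240053} = - \frac{44645}{\left(- \frac{7}{9} + 1\right)^{2} - 240053} = - \frac{44645}{\left(\frac{2}{9}\right)^{2} - 240053} = - \frac{44645}{\frac{4}{81} - 240053} = - \frac{44645}{- \frac{19444289}{81}} = \left(-44645\right) \left(- \frac{81}{19444289}\right) = \frac{3616245}{19444289}$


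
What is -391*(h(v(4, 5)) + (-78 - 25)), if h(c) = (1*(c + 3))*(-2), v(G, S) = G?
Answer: 45747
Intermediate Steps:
h(c) = -6 - 2*c (h(c) = (1*(3 + c))*(-2) = (3 + c)*(-2) = -6 - 2*c)
-391*(h(v(4, 5)) + (-78 - 25)) = -391*((-6 - 2*4) + (-78 - 25)) = -391*((-6 - 8) - 103) = -391*(-14 - 103) = -391*(-117) = 45747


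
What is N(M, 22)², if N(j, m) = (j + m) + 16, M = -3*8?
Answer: 196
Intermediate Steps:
M = -24
N(j, m) = 16 + j + m
N(M, 22)² = (16 - 24 + 22)² = 14² = 196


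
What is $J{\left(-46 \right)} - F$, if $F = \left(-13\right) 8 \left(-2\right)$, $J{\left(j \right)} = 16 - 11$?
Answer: $-203$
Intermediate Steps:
$J{\left(j \right)} = 5$
$F = 208$ ($F = \left(-104\right) \left(-2\right) = 208$)
$J{\left(-46 \right)} - F = 5 - 208 = -203$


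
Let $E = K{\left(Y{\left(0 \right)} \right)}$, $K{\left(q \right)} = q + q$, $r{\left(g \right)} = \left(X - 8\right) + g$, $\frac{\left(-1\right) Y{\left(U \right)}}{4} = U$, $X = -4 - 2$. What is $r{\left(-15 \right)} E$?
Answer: $0$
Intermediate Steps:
$X = -6$ ($X = -4 - 2 = -6$)
$Y{\left(U \right)} = - 4 U$
$r{\left(g \right)} = -14 + g$ ($r{\left(g \right)} = \left(-6 - 8\right) + g = -14 + g$)
$K{\left(q \right)} = 2 q$
$E = 0$ ($E = 2 \left(\left(-4\right) 0\right) = 2 \cdot 0 = 0$)
$r{\left(-15 \right)} E = \left(-14 - 15\right) 0 = \left(-29\right) 0 = 0$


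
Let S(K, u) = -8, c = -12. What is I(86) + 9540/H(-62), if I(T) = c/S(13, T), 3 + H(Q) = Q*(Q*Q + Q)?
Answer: 684381/468974 ≈ 1.4593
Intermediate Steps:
H(Q) = -3 + Q*(Q + Q²) (H(Q) = -3 + Q*(Q*Q + Q) = -3 + Q*(Q² + Q) = -3 + Q*(Q + Q²))
I(T) = 3/2 (I(T) = -12/(-8) = -12*(-⅛) = 3/2)
I(86) + 9540/H(-62) = 3/2 + 9540/(-3 + (-62)² + (-62)³) = 3/2 + 9540/(-3 + 3844 - 238328) = 3/2 + 9540/(-234487) = 3/2 + 9540*(-1/234487) = 3/2 - 9540/234487 = 684381/468974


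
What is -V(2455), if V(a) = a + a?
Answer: -4910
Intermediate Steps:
V(a) = 2*a
-V(2455) = -2*2455 = -1*4910 = -4910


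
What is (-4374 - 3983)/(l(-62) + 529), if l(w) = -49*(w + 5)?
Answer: -8357/3322 ≈ -2.5157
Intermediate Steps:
l(w) = -245 - 49*w (l(w) = -49*(5 + w) = -245 - 49*w)
(-4374 - 3983)/(l(-62) + 529) = (-4374 - 3983)/((-245 - 49*(-62)) + 529) = -8357/((-245 + 3038) + 529) = -8357/(2793 + 529) = -8357/3322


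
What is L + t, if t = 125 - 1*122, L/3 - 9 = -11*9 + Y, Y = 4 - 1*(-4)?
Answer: -243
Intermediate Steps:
Y = 8 (Y = 4 + 4 = 8)
L = -246 (L = 27 + 3*(-11*9 + 8) = 27 + 3*(-99 + 8) = 27 + 3*(-91) = 27 - 273 = -246)
t = 3 (t = 125 - 122 = 3)
L + t = -246 + 3 = -243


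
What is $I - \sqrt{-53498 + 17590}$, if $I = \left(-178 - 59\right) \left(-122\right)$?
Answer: $28914 - 2 i \sqrt{8977} \approx 28914.0 - 189.49 i$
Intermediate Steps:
$I = 28914$ ($I = \left(-237\right) \left(-122\right) = 28914$)
$I - \sqrt{-53498 + 17590} = 28914 - \sqrt{-53498 + 17590} = 28914 - \sqrt{-35908} = 28914 - 2 i \sqrt{8977}$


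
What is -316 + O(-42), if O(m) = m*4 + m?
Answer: -526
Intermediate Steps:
O(m) = 5*m (O(m) = 4*m + m = 5*m)
-316 + O(-42) = -316 + 5*(-42) = -316 - 210 = -526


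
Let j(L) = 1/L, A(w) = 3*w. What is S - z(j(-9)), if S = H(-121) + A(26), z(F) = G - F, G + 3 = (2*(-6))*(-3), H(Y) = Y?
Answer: -685/9 ≈ -76.111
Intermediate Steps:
G = 33 (G = -3 + (2*(-6))*(-3) = -3 - 12*(-3) = -3 + 36 = 33)
z(F) = 33 - F
S = -43 (S = -121 + 3*26 = -121 + 78 = -43)
S - z(j(-9)) = -43 - (33 - 1/(-9)) = -43 - (33 - 1*(-⅑)) = -43 - (33 + ⅑) = -43 - 1*298/9 = -43 - 298/9 = -685/9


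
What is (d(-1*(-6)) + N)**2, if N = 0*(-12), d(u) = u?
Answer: 36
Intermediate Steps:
N = 0
(d(-1*(-6)) + N)**2 = (-1*(-6) + 0)**2 = (6 + 0)**2 = 6**2 = 36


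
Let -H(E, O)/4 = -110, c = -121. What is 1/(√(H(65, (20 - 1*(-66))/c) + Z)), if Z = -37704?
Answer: -I*√2329/9316 ≈ -0.0051803*I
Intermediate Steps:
H(E, O) = 440 (H(E, O) = -4*(-110) = 440)
1/(√(H(65, (20 - 1*(-66))/c) + Z)) = 1/(√(440 - 37704)) = 1/(√(-37264)) = 1/(4*I*√2329) = -I*√2329/9316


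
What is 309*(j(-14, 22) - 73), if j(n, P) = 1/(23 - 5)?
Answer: -135239/6 ≈ -22540.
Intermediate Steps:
j(n, P) = 1/18
309*(j(-14, 22) - 73) = 309*(1/18 - 73) = 309*(-1313/18) = -135239/6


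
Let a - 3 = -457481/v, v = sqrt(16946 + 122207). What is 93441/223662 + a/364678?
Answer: 2839712332/6797050903 - 457481*sqrt(139153)/50746037734 ≈ 0.41442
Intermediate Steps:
v = sqrt(139153) ≈ 373.03
a = 3 - 457481*sqrt(139153)/139153 ≈ -1223.4
93441/223662 + a/364678 = 93441/223662 + (3 - 457481*sqrt(139153)/139153)/364678 = 93441*(1/223662) + (3 - 457481*sqrt(139153)/139153)*(1/364678) = 31147/74554 + (3/364678 - 457481*sqrt(139153)/50746037734) = 2839712332/6797050903 - 457481*sqrt(139153)/50746037734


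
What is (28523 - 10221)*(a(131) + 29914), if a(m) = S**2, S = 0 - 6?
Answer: 548144900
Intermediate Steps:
S = -6
a(m) = 36 (a(m) = (-6)**2 = 36)
(28523 - 10221)*(a(131) + 29914) = (28523 - 10221)*(36 + 29914) = 18302*29950 = 548144900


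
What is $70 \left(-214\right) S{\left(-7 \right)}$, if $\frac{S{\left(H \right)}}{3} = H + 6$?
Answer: $44940$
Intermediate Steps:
$S{\left(H \right)} = 18 + 3 H$ ($S{\left(H \right)} = 3 \left(H + 6\right) = 3 \left(6 + H\right) = 18 + 3 H$)
$70 \left(-214\right) S{\left(-7 \right)} = 70 \left(-214\right) \left(18 + 3 \left(-7\right)\right) = - 14980 \left(18 - 21\right) = \left(-14980\right) \left(-3\right) = 44940$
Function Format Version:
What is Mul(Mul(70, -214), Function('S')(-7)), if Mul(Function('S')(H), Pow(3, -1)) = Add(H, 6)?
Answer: 44940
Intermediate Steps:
Function('S')(H) = Add(18, Mul(3, H)) (Function('S')(H) = Mul(3, Add(H, 6)) = Mul(3, Add(6, H)) = Add(18, Mul(3, H)))
Mul(Mul(70, -214), Function('S')(-7)) = Mul(Mul(70, -214), Add(18, Mul(3, -7))) = Mul(-14980, Add(18, -21)) = Mul(-14980, -3) = 44940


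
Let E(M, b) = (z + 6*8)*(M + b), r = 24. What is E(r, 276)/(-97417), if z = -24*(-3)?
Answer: -36000/97417 ≈ -0.36955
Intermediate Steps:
z = 72
E(M, b) = 120*M + 120*b (E(M, b) = (72 + 6*8)*(M + b) = (72 + 48)*(M + b) = 120*(M + b) = 120*M + 120*b)
E(r, 276)/(-97417) = (120*24 + 120*276)/(-97417) = (2880 + 33120)*(-1/97417) = 36000*(-1/97417) = -36000/97417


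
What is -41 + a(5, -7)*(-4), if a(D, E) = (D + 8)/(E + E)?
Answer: -261/7 ≈ -37.286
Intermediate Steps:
a(D, E) = (8 + D)/(2*E) (a(D, E) = (8 + D)/((2*E)) = (8 + D)*(1/(2*E)) = (8 + D)/(2*E))
-41 + a(5, -7)*(-4) = -41 + ((½)*(8 + 5)/(-7))*(-4) = -41 + ((½)*(-⅐)*13)*(-4) = -41 - 13/14*(-4) = -41 + 26/7 = -261/7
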